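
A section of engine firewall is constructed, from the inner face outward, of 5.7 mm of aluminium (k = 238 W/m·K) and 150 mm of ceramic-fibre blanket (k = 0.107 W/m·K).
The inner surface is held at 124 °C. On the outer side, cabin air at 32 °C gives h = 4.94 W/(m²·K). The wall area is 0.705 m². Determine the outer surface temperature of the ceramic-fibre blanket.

T ≈ 43.6 °C

Treating each layer as a thermal resistance in series:
R_aluminium = L/(kA) = 0.0057/(238×0.705) = 3.397×10^-5 K/W
R_ceramic-fibre blanket = L/(kA) = 0.15/(0.107×0.705) = 1.988 K/W
R_outer film = 1/(h_o·A) = 1/(4.94×0.705) = 0.2871 K/W
R_total = 2.276 K/W;  Q = ΔT/R_total = 92/2.276 = 40.43 W
T_interface = T_inner − Q·ΣR(inner→interface) = 124 − 40.4×1.989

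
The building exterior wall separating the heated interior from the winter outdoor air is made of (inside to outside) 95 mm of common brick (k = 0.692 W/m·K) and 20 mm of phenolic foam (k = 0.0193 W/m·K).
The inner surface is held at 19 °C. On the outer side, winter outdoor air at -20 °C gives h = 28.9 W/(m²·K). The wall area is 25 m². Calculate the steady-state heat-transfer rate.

Series thermal resistances:
R_common brick = L/(kA) = 0.095/(0.692×25) = 0.005491 K/W
R_phenolic foam = L/(kA) = 0.02/(0.0193×25) = 0.04145 K/W
R_outer film = 1/(h_o·A) = 1/(28.9×25) = 0.001384 K/W
R_total = 0.04833 K/W
Q = ΔT / R_total = 39 / 0.04833

Q ≈ 807 W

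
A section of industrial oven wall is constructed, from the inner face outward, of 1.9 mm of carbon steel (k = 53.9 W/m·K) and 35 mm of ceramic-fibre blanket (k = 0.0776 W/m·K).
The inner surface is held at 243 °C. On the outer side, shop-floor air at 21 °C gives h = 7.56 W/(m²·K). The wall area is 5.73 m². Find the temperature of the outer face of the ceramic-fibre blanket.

Model the wall as resistances in series:
R_carbon steel = L/(kA) = 0.0019/(53.9×5.73) = 6.152×10^-6 K/W
R_ceramic-fibre blanket = L/(kA) = 0.035/(0.0776×5.73) = 0.07871 K/W
R_outer film = 1/(h_o·A) = 1/(7.56×5.73) = 0.02308 K/W
R_total = 0.1018 K/W;  Q = ΔT/R_total = 222/0.1018 = 2181 W
T_interface = T_inner − Q·ΣR(inner→interface) = 243 − 2180×0.07872

T ≈ 71.3 °C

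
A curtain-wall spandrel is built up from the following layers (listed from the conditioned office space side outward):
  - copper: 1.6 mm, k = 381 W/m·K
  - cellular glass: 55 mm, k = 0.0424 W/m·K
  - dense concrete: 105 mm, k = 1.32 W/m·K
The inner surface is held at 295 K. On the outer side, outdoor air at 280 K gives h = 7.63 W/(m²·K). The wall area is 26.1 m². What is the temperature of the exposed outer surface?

Treating each layer as a thermal resistance in series:
R_copper = L/(kA) = 0.0016/(381×26.1) = 1.609×10^-7 K/W
R_cellular glass = L/(kA) = 0.055/(0.0424×26.1) = 0.0497 K/W
R_dense concrete = L/(kA) = 0.105/(1.32×26.1) = 0.003048 K/W
R_outer film = 1/(h_o·A) = 1/(7.63×26.1) = 0.005022 K/W
R_total = 0.05777 K/W;  Q = ΔT/R_total = 15/0.05777 = 259.7 W
T_interface = T_inner − Q·ΣR(inner→interface) = 295 − 260×0.05275

T ≈ 281 K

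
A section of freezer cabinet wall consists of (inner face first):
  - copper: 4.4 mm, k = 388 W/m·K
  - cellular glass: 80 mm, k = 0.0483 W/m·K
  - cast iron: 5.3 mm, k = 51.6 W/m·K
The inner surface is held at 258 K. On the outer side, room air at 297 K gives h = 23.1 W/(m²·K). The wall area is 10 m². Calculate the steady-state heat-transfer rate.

Q ≈ 229 W

Thermal resistances in series:
R_copper = L/(kA) = 0.0044/(388×10) = 1.134×10^-6 K/W
R_cellular glass = L/(kA) = 0.08/(0.0483×10) = 0.1656 K/W
R_cast iron = L/(kA) = 0.0053/(51.6×10) = 1.027×10^-5 K/W
R_outer film = 1/(h_o·A) = 1/(23.1×10) = 0.004329 K/W
R_total = 0.17 K/W
Q = ΔT / R_total = 39 / 0.17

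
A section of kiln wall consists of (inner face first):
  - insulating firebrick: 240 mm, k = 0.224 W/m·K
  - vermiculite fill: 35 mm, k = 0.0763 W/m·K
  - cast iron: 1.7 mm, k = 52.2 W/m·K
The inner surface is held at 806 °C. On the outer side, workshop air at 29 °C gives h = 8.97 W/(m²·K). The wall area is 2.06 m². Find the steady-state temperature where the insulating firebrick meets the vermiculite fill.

T ≈ 299 °C

Treating each layer as a thermal resistance in series:
R_insulating firebrick = L/(kA) = 0.24/(0.224×2.06) = 0.5201 K/W
R_vermiculite fill = L/(kA) = 0.035/(0.0763×2.06) = 0.2227 K/W
R_cast iron = L/(kA) = 0.0017/(52.2×2.06) = 1.581×10^-5 K/W
R_outer film = 1/(h_o·A) = 1/(8.97×2.06) = 0.05412 K/W
R_total = 0.7969 K/W;  Q = ΔT/R_total = 777/0.7969 = 975 W
T_interface = T_inner − Q·ΣR(inner→interface) = 806 − 975×0.5201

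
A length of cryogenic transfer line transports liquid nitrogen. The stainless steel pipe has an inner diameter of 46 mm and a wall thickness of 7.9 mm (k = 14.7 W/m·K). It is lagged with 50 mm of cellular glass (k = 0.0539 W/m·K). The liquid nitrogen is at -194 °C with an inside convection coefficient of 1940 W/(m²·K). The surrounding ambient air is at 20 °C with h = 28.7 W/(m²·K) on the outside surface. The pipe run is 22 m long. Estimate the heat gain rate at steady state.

Per-layer cylindrical resistances, series-summed:
R_inner film = 1/(h_i·2πr₁L) = 1/(1940×2π×0.023×22) = 1.621×10^-4 K/W
R_stainless steel pipe wall = ln(30.9/23)/(2π×14.7×22) = 1.453×10^-4 K/W
R_cellular glass = ln(80.9/30.9)/(2π×0.0539×22) = 0.1292 K/W
R_outer film = 1/(h_o·2πr_oL) = 1/(28.7×2π×0.0809×22) = 0.003116 K/W
R_total = 0.1326 K/W
Q = ΔT/R_total = 214/0.1326

Q ≈ 1610 W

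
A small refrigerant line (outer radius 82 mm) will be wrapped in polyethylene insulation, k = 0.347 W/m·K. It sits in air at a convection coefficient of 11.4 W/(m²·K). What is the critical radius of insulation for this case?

For a cylinder r_cr = k/h = 0.347/11.4
r_cr = 30.4 mm; since the bare radius (82 mm) is above r_cr, any added insulation will reduce heat loss.

r_cr ≈ 30.4 mm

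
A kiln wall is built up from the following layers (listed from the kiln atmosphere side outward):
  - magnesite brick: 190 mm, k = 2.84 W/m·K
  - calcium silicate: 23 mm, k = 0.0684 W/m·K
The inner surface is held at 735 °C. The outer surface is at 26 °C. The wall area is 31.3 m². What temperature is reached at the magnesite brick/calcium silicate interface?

T ≈ 617 °C

Series thermal resistances:
R_magnesite brick = L/(kA) = 0.19/(2.84×31.3) = 0.002137 K/W
R_calcium silicate = L/(kA) = 0.023/(0.0684×31.3) = 0.01074 K/W
R_total = 0.01288 K/W;  Q = ΔT/R_total = 709/0.01288 = 55040 W
T_interface = T_inner − Q·ΣR(inner→interface) = 735 − 55000×0.002137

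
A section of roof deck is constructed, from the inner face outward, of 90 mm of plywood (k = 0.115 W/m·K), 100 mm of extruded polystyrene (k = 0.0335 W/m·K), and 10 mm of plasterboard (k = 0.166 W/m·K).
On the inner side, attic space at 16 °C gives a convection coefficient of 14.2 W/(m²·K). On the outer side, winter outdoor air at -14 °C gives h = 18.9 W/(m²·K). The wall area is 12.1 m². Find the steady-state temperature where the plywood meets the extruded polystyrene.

Series thermal resistances:
R_inner film = 1/(h_i·A) = 1/(14.2×12.1) = 0.00582 K/W
R_plywood = L/(kA) = 0.09/(0.115×12.1) = 0.06468 K/W
R_extruded polystyrene = L/(kA) = 0.1/(0.0335×12.1) = 0.2467 K/W
R_plasterboard = L/(kA) = 0.01/(0.166×12.1) = 0.004979 K/W
R_outer film = 1/(h_o·A) = 1/(18.9×12.1) = 0.004373 K/W
R_total = 0.3266 K/W;  Q = ΔT/R_total = 30/0.3266 = 91.87 W
T_interface = T_inner − Q·ΣR(inner→interface) = 16 − 91.9×0.0705

T ≈ 9.52 °C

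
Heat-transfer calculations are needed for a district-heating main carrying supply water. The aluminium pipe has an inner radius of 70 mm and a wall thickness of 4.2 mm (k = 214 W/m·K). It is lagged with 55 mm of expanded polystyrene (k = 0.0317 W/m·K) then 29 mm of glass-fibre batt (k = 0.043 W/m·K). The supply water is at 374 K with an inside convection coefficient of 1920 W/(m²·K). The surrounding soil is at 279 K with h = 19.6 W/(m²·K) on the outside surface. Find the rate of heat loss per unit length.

For a radial system each layer contributes R = ln(r_out/r_in)/(2πkL); films add R = 1/(hA).
R_inner film = 1/(h_i·2πr₁L) = 1/(1920×2π×0.07×1) = 0.001184 K/W
R_aluminium pipe wall = ln(74.2/70)/(2π×214×1) = 4.334×10^-5 K/W
R_expanded polystyrene = ln(129.2/74.2)/(2π×0.0317×1) = 2.784 K/W
R_glass-fibre batt = ln(158.2/129.2)/(2π×0.043×1) = 0.7495 K/W
R_outer film = 1/(h_o·2πr_oL) = 1/(19.6×2π×0.1582×1) = 0.05133 K/W
R_total = 3.587 K/W
Q = ΔT/R_total = 95/3.587

q′ ≈ 26.5 W/m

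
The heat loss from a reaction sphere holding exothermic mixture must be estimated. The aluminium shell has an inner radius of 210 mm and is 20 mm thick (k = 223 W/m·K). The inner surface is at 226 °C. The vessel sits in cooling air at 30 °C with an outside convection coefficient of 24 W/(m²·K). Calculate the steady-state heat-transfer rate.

Q ≈ 3120 W

For a spherical shell R = (1/r₁ − 1/r₂)/(4πk); film R = 1/(h·4πr²). In series:
R_aluminium shell = (1/0.21 − 1/0.23)/(4π×223) = 1.478×10^-4 K/W
R_outer film = 1/(h·4πr_o²) = 1/(24×4π×0.23²) = 0.06268 K/W
R_total = 0.06283 K/W
Q = ΔT/R_total = 196/0.06283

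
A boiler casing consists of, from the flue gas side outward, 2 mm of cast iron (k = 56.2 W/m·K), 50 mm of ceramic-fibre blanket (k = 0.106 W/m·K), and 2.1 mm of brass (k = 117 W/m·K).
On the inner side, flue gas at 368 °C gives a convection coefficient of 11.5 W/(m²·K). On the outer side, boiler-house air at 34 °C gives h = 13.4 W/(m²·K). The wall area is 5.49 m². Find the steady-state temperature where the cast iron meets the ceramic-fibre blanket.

T ≈ 322 °C

Treating each layer as a thermal resistance in series:
R_inner film = 1/(h_i·A) = 1/(11.5×5.49) = 0.01584 K/W
R_cast iron = L/(kA) = 0.002/(56.2×5.49) = 6.482×10^-6 K/W
R_ceramic-fibre blanket = L/(kA) = 0.05/(0.106×5.49) = 0.08592 K/W
R_brass = L/(kA) = 0.0021/(117×5.49) = 3.269×10^-6 K/W
R_outer film = 1/(h_o·A) = 1/(13.4×5.49) = 0.01359 K/W
R_total = 0.1154 K/W;  Q = ΔT/R_total = 334/0.1154 = 2895 W
T_interface = T_inner − Q·ΣR(inner→interface) = 368 − 2900×0.01585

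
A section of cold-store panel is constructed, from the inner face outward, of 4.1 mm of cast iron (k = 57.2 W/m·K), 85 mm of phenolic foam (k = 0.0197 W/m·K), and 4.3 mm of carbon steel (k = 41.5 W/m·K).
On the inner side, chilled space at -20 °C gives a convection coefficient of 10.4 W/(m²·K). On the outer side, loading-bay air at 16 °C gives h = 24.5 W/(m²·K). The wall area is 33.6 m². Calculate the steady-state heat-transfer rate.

Q ≈ 272 W

Thermal resistances in series:
R_inner film = 1/(h_i·A) = 1/(10.4×33.6) = 0.002862 K/W
R_cast iron = L/(kA) = 0.0041/(57.2×33.6) = 2.133×10^-6 K/W
R_phenolic foam = L/(kA) = 0.085/(0.0197×33.6) = 0.1284 K/W
R_carbon steel = L/(kA) = 0.0043/(41.5×33.6) = 3.084×10^-6 K/W
R_outer film = 1/(h_o·A) = 1/(24.5×33.6) = 0.001215 K/W
R_total = 0.1325 K/W
Q = ΔT / R_total = 36 / 0.1325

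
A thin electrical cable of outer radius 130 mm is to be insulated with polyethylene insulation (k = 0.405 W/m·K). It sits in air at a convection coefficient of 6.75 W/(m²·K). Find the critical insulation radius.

For a cylinder r_cr = k/h = 0.405/6.75
r_cr = 60 mm; since the bare radius (130 mm) is above r_cr, any added insulation will reduce heat loss.

r_cr ≈ 60 mm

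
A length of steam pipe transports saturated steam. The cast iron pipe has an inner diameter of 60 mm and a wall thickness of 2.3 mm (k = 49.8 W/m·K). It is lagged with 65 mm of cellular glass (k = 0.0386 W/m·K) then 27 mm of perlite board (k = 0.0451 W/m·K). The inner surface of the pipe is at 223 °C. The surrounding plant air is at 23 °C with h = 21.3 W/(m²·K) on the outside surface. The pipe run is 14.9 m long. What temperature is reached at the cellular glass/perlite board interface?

Treating each annulus and film as a series resistance:
R_cast iron pipe wall = ln(32.3/30)/(2π×49.8×14.9) = 1.584×10^-5 K/W
R_cellular glass = ln(97.3/32.3)/(2π×0.0386×14.9) = 0.3052 K/W
R_perlite board = ln(124.3/97.3)/(2π×0.0451×14.9) = 0.058 K/W
R_outer film = 1/(h_o·2πr_oL) = 1/(21.3×2π×0.1243×14.9) = 0.004034 K/W
R_total = 0.3672 K/W
Q = ΔT/R_total = 200/0.3672
Q = 545 W
T_interface = T_inner − Q·ΣR(inner→interface) = 223 − 545×0.3052

T ≈ 56.8 °C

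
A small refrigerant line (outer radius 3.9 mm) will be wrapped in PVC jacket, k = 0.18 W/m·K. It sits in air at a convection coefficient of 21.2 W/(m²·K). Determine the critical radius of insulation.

r_cr ≈ 8.49 mm

For a cylinder r_cr = k/h = 0.18/21.2
r_cr = 8.49 mm; since the bare radius (3.9 mm) is below r_cr, adding a thin layer of insulation will *increase* heat loss.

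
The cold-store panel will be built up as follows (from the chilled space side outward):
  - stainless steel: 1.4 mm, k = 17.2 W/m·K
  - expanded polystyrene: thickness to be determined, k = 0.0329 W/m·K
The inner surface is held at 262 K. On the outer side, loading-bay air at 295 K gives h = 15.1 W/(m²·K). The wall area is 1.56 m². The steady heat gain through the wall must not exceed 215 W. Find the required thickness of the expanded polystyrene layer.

L ≈ 5.7 mm

Using the resistance-network approach (series):
R_stainless steel = L/(kA) = 0.0014/(17.2×1.56) = 5.218×10^-5 K/W
R_outer film = 1/(h_o·A) = 1/(15.1×1.56) = 0.04245 K/W
Sum of the known resistances R_other = 0.0425 K/W
Required total resistance R_tot = ΔT/Q_allow = 33/215 = 0.1535 K/W
R_expanded polystyrene = R_tot − R_other = 0.111 K/W
L = R·k·A = 0.111×0.0329×1.56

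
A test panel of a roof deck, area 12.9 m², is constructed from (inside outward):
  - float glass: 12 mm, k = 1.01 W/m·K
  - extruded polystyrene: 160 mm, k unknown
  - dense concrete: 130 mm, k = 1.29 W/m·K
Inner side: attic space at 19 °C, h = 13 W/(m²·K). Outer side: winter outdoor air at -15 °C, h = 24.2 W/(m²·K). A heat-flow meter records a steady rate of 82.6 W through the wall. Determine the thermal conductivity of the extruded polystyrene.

Treating each layer as a thermal resistance in series:
R_inner film = 1/(h_i·A) = 1/(13×12.9) = 0.005963 K/W
R_float glass = L/(kA) = 0.012/(1.01×12.9) = 9.21×10^-4 K/W
R_dense concrete = L/(kA) = 0.13/(1.29×12.9) = 0.007812 K/W
R_outer film = 1/(h_o·A) = 1/(24.2×12.9) = 0.003203 K/W
Sum of known resistances R_other = 0.0179 K/W
Total R = ΔT/Q = 34/82.6 = 0.4116 K/W
R_extruded polystyrene = R_total − R_other = 0.3937 K/W
k = L/(R·A) = 0.16/(0.3937×12.9)

k ≈ 0.0315 W/(m·K)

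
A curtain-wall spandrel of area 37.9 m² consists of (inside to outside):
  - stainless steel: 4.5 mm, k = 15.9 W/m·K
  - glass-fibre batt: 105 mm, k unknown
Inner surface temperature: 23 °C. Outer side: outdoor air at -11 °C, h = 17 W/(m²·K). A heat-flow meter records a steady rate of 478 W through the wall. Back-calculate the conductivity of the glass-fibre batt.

k ≈ 0.0398 W/(m·K)

Model the wall as resistances in series:
R_stainless steel = L/(kA) = 0.0045/(15.9×37.9) = 7.468×10^-6 K/W
R_outer film = 1/(h_o·A) = 1/(17×37.9) = 0.001552 K/W
Sum of known resistances R_other = 0.00156 K/W
Total R = ΔT/Q = 34/478 = 0.07113 K/W
R_glass-fibre batt = R_total − R_other = 0.06957 K/W
k = L/(R·A) = 0.105/(0.06957×37.9)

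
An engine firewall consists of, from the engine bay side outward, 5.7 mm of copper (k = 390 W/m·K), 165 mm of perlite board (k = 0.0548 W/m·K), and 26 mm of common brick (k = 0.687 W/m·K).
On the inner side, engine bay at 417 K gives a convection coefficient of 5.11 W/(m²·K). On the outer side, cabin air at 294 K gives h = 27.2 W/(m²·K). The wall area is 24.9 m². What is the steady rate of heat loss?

Using the resistance-network approach (series):
R_inner film = 1/(h_i·A) = 1/(5.11×24.9) = 0.007859 K/W
R_copper = L/(kA) = 0.0057/(390×24.9) = 5.87×10^-7 K/W
R_perlite board = L/(kA) = 0.165/(0.0548×24.9) = 0.1209 K/W
R_common brick = L/(kA) = 0.026/(0.687×24.9) = 0.00152 K/W
R_outer film = 1/(h_o·A) = 1/(27.2×24.9) = 0.001476 K/W
R_total = 0.1318 K/W
Q = ΔT / R_total = 123 / 0.1318

Q ≈ 933 W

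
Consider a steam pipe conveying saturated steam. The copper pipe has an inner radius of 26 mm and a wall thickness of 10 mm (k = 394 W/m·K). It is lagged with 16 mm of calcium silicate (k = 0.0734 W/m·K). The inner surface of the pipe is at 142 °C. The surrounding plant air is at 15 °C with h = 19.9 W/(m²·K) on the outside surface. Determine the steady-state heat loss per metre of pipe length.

Treating each annulus and film as a series resistance:
R_copper pipe wall = ln(36/26)/(2π×394×1) = 1.315×10^-4 K/W
R_calcium silicate = ln(52/36)/(2π×0.0734×1) = 0.7973 K/W
R_outer film = 1/(h_o·2πr_oL) = 1/(19.9×2π×0.052×1) = 0.1538 K/W
R_total = 0.9513 K/W
Q = ΔT/R_total = 127/0.9513

q′ ≈ 134 W/m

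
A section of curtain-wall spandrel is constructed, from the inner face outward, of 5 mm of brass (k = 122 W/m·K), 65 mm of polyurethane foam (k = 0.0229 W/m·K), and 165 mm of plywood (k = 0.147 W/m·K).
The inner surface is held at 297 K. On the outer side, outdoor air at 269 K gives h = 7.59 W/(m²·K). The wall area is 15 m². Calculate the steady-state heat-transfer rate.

Q ≈ 103 W

Thermal resistances in series:
R_brass = L/(kA) = 0.005/(122×15) = 2.732×10^-6 K/W
R_polyurethane foam = L/(kA) = 0.065/(0.0229×15) = 0.1892 K/W
R_plywood = L/(kA) = 0.165/(0.147×15) = 0.07483 K/W
R_outer film = 1/(h_o·A) = 1/(7.59×15) = 0.008783 K/W
R_total = 0.2728 K/W
Q = ΔT / R_total = 28 / 0.2728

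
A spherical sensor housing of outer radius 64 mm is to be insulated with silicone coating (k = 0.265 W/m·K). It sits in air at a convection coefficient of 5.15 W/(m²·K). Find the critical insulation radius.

r_cr ≈ 103 mm

For a sphere r_cr = 2k/h = 2×0.265/5.15
r_cr = 103 mm; since the bare radius (64 mm) is below r_cr, adding a thin layer of insulation will *increase* heat loss.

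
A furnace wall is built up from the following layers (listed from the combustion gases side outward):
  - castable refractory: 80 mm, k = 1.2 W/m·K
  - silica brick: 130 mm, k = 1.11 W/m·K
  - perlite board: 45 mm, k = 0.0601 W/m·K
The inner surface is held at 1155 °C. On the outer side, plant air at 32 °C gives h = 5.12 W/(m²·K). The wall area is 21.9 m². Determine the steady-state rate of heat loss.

Thermal resistances in series:
R_castable refractory = L/(kA) = 0.08/(1.2×21.9) = 0.003044 K/W
R_silica brick = L/(kA) = 0.13/(1.11×21.9) = 0.005348 K/W
R_perlite board = L/(kA) = 0.045/(0.0601×21.9) = 0.03419 K/W
R_outer film = 1/(h_o·A) = 1/(5.12×21.9) = 0.008918 K/W
R_total = 0.0515 K/W
Q = ΔT / R_total = 1123 / 0.0515

Q ≈ 21800 W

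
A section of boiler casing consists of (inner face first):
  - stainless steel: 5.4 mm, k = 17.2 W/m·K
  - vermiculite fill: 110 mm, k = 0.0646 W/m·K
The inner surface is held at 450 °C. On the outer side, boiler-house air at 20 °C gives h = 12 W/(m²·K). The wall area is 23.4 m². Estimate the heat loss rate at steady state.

Treating each layer as a thermal resistance in series:
R_stainless steel = L/(kA) = 0.0054/(17.2×23.4) = 1.342×10^-5 K/W
R_vermiculite fill = L/(kA) = 0.11/(0.0646×23.4) = 0.07277 K/W
R_outer film = 1/(h_o·A) = 1/(12×23.4) = 0.003561 K/W
R_total = 0.07634 K/W
Q = ΔT / R_total = 430 / 0.07634

Q ≈ 5630 W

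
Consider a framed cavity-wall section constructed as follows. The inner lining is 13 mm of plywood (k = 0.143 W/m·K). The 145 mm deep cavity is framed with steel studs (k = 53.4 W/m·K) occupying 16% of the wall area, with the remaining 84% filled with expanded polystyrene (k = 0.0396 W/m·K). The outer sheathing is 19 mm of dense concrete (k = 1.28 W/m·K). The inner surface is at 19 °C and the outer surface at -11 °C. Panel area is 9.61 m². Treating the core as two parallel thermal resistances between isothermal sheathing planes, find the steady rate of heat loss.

Sheathing layers in series; stud and cavity paths in parallel between them.
R_inner = 0.013/(0.143×9.61) = 0.00946 K/W
R_stud  = 0.145/(53.4×0.16×9.61) = 0.001766 K/W
R_cav   = 0.145/(0.0396×0.84×9.61) = 0.4536 K/W
1/R_core = 1/R_stud + 1/R_cav → R_core = 0.001759 K/W
R_outer = 0.019/(1.28×9.61) = 0.001545 K/W
R_total = 0.01276 K/W
Q = ΔT/R_total = 30/0.01276

Q ≈ 2350 W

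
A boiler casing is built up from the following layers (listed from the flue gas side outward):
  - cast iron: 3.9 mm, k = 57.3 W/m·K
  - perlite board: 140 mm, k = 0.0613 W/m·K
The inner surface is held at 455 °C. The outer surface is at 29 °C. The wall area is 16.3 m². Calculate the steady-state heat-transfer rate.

Q ≈ 3040 W

Series thermal resistances:
R_cast iron = L/(kA) = 0.0039/(57.3×16.3) = 4.176×10^-6 K/W
R_perlite board = L/(kA) = 0.14/(0.0613×16.3) = 0.1401 K/W
R_total = 0.1401 K/W
Q = ΔT / R_total = 426 / 0.1401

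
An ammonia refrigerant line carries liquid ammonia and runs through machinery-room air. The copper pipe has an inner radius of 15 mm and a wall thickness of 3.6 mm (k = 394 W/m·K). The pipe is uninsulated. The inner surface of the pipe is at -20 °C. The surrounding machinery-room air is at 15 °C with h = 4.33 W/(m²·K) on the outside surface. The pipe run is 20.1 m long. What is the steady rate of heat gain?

Q ≈ 356 W

For a radial system each layer contributes R = ln(r_out/r_in)/(2πkL); films add R = 1/(hA).
R_copper pipe wall = ln(18.6/15)/(2π×394×20.1) = 4.323×10^-6 K/W
R_outer film = 1/(h_o·2πr_oL) = 1/(4.33×2π×0.0186×20.1) = 0.09832 K/W
R_total = 0.09832 K/W
Q = ΔT/R_total = 35/0.09832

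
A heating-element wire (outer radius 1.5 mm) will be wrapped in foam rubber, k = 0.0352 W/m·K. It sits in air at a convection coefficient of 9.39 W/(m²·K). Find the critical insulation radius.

r_cr ≈ 3.75 mm

For a cylinder r_cr = k/h = 0.0352/9.39
r_cr = 3.75 mm; since the bare radius (1.5 mm) is below r_cr, adding a thin layer of insulation will *increase* heat loss.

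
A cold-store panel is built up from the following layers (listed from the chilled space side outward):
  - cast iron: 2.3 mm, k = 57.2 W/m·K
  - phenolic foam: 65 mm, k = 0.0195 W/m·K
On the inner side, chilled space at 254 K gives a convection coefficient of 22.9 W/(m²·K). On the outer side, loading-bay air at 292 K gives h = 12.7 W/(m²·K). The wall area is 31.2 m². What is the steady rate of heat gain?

Model the wall as resistances in series:
R_inner film = 1/(h_i·A) = 1/(22.9×31.2) = 0.0014 K/W
R_cast iron = L/(kA) = 0.0023/(57.2×31.2) = 1.289×10^-6 K/W
R_phenolic foam = L/(kA) = 0.065/(0.0195×31.2) = 0.1068 K/W
R_outer film = 1/(h_o·A) = 1/(12.7×31.2) = 0.002524 K/W
R_total = 0.1108 K/W
Q = ΔT / R_total = 38 / 0.1108

Q ≈ 343 W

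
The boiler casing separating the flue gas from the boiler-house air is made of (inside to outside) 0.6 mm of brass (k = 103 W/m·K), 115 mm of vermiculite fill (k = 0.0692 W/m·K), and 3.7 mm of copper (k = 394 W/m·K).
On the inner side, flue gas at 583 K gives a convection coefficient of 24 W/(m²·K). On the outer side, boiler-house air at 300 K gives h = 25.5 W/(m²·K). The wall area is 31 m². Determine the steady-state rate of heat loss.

Treating each layer as a thermal resistance in series:
R_inner film = 1/(h_i·A) = 1/(24×31) = 0.001344 K/W
R_brass = L/(kA) = 0.0006/(103×31) = 1.879×10^-7 K/W
R_vermiculite fill = L/(kA) = 0.115/(0.0692×31) = 0.05361 K/W
R_copper = L/(kA) = 0.0037/(394×31) = 3.029×10^-7 K/W
R_outer film = 1/(h_o·A) = 1/(25.5×31) = 0.001265 K/W
R_total = 0.05622 K/W
Q = ΔT / R_total = 283 / 0.05622

Q ≈ 5030 W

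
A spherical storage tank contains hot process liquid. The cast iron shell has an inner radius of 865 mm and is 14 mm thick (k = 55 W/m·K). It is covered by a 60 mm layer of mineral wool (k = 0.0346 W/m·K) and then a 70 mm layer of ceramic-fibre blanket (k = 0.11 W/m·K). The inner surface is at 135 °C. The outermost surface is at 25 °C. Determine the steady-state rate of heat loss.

Q ≈ 498 W

Radial (spherical) resistances in series:
R_cast iron shell = (1/0.865 − 1/0.879)/(4π×55) = 2.664×10^-5 K/W
R_mineral wool = (1/0.879 − 1/0.939)/(4π×0.0346) = 0.1672 K/W
R_ceramic-fibre blanket = (1/0.939 − 1/1.009)/(4π×0.11) = 0.05345 K/W
R_total = 0.2207 K/W
Q = ΔT/R_total = 110/0.2207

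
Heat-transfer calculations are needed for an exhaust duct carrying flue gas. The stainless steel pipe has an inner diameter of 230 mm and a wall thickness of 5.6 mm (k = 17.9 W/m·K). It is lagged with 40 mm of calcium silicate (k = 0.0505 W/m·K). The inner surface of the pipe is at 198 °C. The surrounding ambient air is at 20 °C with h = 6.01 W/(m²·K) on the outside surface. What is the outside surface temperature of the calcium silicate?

For a radial system each layer contributes R = ln(r_out/r_in)/(2πkL); films add R = 1/(hA).
R_stainless steel pipe wall = ln(120.6/115)/(2π×17.9×1) = 4.228×10^-4 K/W
R_calcium silicate = ln(160.6/120.6)/(2π×0.0505×1) = 0.9027 K/W
R_outer film = 1/(h_o·2πr_oL) = 1/(6.01×2π×0.1606×1) = 0.1649 K/W
R_total = 1.068 K/W
Q = ΔT/R_total = 178/1.068
Q = 167 W/m
T_interface = T_inner − Q·ΣR(inner→interface) = 198 − 167×0.9032

T ≈ 47.5 °C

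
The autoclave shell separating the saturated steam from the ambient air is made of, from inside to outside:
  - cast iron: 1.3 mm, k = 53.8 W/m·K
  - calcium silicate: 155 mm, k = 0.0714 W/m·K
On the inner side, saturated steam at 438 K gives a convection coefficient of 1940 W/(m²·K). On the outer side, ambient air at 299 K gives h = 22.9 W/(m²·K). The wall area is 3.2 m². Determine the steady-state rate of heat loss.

Treating each layer as a thermal resistance in series:
R_inner film = 1/(h_i·A) = 1/(1940×3.2) = 1.611×10^-4 K/W
R_cast iron = L/(kA) = 0.0013/(53.8×3.2) = 7.551×10^-6 K/W
R_calcium silicate = L/(kA) = 0.155/(0.0714×3.2) = 0.6784 K/W
R_outer film = 1/(h_o·A) = 1/(22.9×3.2) = 0.01365 K/W
R_total = 0.6922 K/W
Q = ΔT / R_total = 139 / 0.6922

Q ≈ 201 W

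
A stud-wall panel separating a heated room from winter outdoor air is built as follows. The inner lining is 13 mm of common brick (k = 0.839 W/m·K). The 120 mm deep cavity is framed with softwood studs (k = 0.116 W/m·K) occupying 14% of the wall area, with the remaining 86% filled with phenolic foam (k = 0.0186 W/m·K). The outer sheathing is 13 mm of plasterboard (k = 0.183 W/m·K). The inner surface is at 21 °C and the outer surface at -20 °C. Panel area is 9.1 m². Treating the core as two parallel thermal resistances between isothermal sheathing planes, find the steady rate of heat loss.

Q ≈ 98 W

Sheathing layers in series; stud and cavity paths in parallel between them.
R_inner = 0.013/(0.839×9.1) = 0.001703 K/W
R_stud  = 0.12/(0.116×0.14×9.1) = 0.812 K/W
R_cav   = 0.12/(0.0186×0.86×9.1) = 0.8244 K/W
1/R_core = 1/R_stud + 1/R_cav → R_core = 0.4091 K/W
R_outer = 0.013/(0.183×9.1) = 0.007806 K/W
R_total = 0.4186 K/W
Q = ΔT/R_total = 41/0.4186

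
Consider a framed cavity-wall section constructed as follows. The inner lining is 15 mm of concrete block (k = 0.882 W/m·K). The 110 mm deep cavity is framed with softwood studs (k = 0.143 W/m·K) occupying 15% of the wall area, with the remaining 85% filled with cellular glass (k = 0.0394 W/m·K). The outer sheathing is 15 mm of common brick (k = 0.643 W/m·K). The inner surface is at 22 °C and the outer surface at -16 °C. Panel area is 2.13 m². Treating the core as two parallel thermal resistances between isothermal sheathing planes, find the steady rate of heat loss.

Sheathing layers in series; stud and cavity paths in parallel between them.
R_inner = 0.015/(0.882×2.13) = 0.007984 K/W
R_stud  = 0.11/(0.143×0.15×2.13) = 2.408 K/W
R_cav   = 0.11/(0.0394×0.85×2.13) = 1.542 K/W
1/R_core = 1/R_stud + 1/R_cav → R_core = 0.94 K/W
R_outer = 0.015/(0.643×2.13) = 0.01095 K/W
R_total = 0.9589 K/W
Q = ΔT/R_total = 38/0.9589

Q ≈ 39.6 W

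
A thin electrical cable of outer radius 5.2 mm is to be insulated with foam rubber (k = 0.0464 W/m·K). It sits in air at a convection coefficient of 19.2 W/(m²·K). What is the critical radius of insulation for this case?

r_cr ≈ 2.42 mm

For a cylinder r_cr = k/h = 0.0464/19.2
r_cr = 2.42 mm; since the bare radius (5.2 mm) is above r_cr, any added insulation will reduce heat loss.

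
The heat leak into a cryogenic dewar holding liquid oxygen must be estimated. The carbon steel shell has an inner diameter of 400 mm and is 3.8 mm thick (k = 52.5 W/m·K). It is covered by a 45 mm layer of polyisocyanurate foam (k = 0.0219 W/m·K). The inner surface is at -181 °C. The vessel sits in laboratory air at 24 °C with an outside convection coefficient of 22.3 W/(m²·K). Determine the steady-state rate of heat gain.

For a spherical shell R = (1/r₁ − 1/r₂)/(4πk); film R = 1/(h·4πr²). In series:
R_carbon steel shell = (1/0.2 − 1/0.2038)/(4π×52.5) = 1.413×10^-4 K/W
R_polyisocyanurate foam = (1/0.2038 − 1/0.2488)/(4π×0.0219) = 3.225 K/W
R_outer film = 1/(h·4πr_o²) = 1/(22.3×4π×0.2488²) = 0.05765 K/W
R_total = 3.283 K/W
Q = ΔT/R_total = 205/3.283

Q ≈ 62.5 W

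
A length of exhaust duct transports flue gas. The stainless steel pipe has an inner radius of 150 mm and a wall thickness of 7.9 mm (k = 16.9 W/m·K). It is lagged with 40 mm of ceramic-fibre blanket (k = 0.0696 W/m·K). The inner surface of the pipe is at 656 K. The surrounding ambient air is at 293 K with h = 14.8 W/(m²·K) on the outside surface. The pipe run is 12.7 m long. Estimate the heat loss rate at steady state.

Cylindrical conduction, so R = ln(r₂/r₁)/(2πkL) per layer, in series:
R_stainless steel pipe wall = ln(157.9/150)/(2π×16.9×12.7) = 3.806×10^-5 K/W
R_ceramic-fibre blanket = ln(197.9/157.9)/(2π×0.0696×12.7) = 0.04066 K/W
R_outer film = 1/(h_o·2πr_oL) = 1/(14.8×2π×0.1979×12.7) = 0.004279 K/W
R_total = 0.04497 K/W
Q = ΔT/R_total = 363/0.04497

Q ≈ 8070 W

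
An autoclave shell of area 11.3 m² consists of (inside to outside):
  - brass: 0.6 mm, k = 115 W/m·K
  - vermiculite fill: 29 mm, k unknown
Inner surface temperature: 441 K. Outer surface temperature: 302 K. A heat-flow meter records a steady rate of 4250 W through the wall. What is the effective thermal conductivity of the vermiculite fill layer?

k ≈ 0.0785 W/(m·K)

Thermal resistances in series:
R_brass = L/(kA) = 0.0006/(115×11.3) = 4.617×10^-7 K/W
Sum of known resistances R_other = 4.617×10^-7 K/W
Total R = ΔT/Q = 139/4250 = 0.03271 K/W
R_vermiculite fill = R_total − R_other = 0.03271 K/W
k = L/(R·A) = 0.029/(0.03271×11.3)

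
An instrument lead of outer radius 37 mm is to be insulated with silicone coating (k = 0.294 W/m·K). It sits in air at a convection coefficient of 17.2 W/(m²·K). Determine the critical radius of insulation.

For a cylinder r_cr = k/h = 0.294/17.2
r_cr = 17.1 mm; since the bare radius (37 mm) is above r_cr, any added insulation will reduce heat loss.

r_cr ≈ 17.1 mm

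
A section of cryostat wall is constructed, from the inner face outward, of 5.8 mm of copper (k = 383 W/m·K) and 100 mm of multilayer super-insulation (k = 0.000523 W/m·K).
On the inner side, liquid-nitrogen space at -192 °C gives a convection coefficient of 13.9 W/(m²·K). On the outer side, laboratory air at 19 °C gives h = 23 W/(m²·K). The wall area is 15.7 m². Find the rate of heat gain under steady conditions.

Model the wall as resistances in series:
R_inner film = 1/(h_i·A) = 1/(13.9×15.7) = 0.004582 K/W
R_copper = L/(kA) = 0.0058/(383×15.7) = 9.646×10^-7 K/W
R_multilayer super-insulation = L/(kA) = 0.1/(0.000523×15.7) = 12.18 K/W
R_outer film = 1/(h_o·A) = 1/(23×15.7) = 0.002769 K/W
R_total = 12.19 K/W
Q = ΔT / R_total = 211 / 12.19

Q ≈ 17.3 W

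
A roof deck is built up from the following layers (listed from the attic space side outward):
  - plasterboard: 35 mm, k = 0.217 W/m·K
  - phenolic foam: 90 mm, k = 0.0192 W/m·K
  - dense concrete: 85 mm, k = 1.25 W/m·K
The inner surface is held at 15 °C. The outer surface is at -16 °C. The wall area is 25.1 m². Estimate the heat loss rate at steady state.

Q ≈ 158 W

Thermal resistances in series:
R_plasterboard = L/(kA) = 0.035/(0.217×25.1) = 0.006426 K/W
R_phenolic foam = L/(kA) = 0.09/(0.0192×25.1) = 0.1868 K/W
R_dense concrete = L/(kA) = 0.085/(1.25×25.1) = 0.002709 K/W
R_total = 0.1959 K/W
Q = ΔT / R_total = 31 / 0.1959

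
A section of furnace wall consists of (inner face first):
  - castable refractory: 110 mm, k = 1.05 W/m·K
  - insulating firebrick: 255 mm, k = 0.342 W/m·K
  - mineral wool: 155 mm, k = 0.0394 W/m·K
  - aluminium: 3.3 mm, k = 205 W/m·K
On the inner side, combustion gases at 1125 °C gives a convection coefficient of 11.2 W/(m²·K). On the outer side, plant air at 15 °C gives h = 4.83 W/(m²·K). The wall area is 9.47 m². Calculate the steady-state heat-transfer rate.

Thermal resistances in series:
R_inner film = 1/(h_i·A) = 1/(11.2×9.47) = 0.009428 K/W
R_castable refractory = L/(kA) = 0.11/(1.05×9.47) = 0.01106 K/W
R_insulating firebrick = L/(kA) = 0.255/(0.342×9.47) = 0.07873 K/W
R_mineral wool = L/(kA) = 0.155/(0.0394×9.47) = 0.4154 K/W
R_aluminium = L/(kA) = 0.0033/(205×9.47) = 1.7×10^-6 K/W
R_outer film = 1/(h_o·A) = 1/(4.83×9.47) = 0.02186 K/W
R_total = 0.5365 K/W
Q = ΔT / R_total = 1110 / 0.5365

Q ≈ 2070 W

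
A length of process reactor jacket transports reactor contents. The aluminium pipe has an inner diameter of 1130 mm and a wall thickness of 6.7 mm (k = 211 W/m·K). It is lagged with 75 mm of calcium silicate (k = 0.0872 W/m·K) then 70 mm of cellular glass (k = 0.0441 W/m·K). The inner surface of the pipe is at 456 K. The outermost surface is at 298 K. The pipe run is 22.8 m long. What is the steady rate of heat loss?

Treating each annulus and film as a series resistance:
R_aluminium pipe wall = ln(571.7/565)/(2π×211×22.8) = 3.9×10^-7 K/W
R_calcium silicate = ln(646.7/571.7)/(2π×0.0872×22.8) = 0.009868 K/W
R_cellular glass = ln(716.7/646.7)/(2π×0.0441×22.8) = 0.01627 K/W
R_total = 0.02614 K/W
Q = ΔT/R_total = 158/0.02614

Q ≈ 6050 W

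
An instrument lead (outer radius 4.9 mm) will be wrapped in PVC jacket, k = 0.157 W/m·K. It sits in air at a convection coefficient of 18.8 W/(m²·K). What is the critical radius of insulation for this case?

r_cr ≈ 8.35 mm

For a cylinder r_cr = k/h = 0.157/18.8
r_cr = 8.35 mm; since the bare radius (4.9 mm) is below r_cr, adding a thin layer of insulation will *increase* heat loss.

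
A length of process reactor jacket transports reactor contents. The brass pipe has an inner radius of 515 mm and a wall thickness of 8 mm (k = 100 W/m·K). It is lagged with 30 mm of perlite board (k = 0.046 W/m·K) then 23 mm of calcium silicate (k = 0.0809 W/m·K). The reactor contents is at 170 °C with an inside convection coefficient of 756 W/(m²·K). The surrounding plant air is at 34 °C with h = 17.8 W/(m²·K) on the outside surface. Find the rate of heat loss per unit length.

Radial resistances (cylindrical: R_cond = ln(r_o/r_i)/(2πkL), R_conv = 1/(h·2πrL)):
R_inner film = 1/(h_i·2πr₁L) = 1/(756×2π×0.515×1) = 4.088×10^-4 K/W
R_brass pipe wall = ln(523/515)/(2π×100×1) = 2.453×10^-5 K/W
R_perlite board = ln(553/523)/(2π×0.046×1) = 0.193 K/W
R_calcium silicate = ln(576/553)/(2π×0.0809×1) = 0.08017 K/W
R_outer film = 1/(h_o·2πr_oL) = 1/(17.8×2π×0.576×1) = 0.01552 K/W
R_total = 0.2891 K/W
Q = ΔT/R_total = 136/0.2891

q′ ≈ 470 W/m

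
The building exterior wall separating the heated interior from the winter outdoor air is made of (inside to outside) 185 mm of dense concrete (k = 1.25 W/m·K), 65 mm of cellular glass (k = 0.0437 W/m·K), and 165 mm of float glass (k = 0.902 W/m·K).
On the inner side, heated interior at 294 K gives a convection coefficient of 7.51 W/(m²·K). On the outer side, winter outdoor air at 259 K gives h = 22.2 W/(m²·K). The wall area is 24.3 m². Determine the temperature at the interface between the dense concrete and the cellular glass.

Treating each layer as a thermal resistance in series:
R_inner film = 1/(h_i·A) = 1/(7.51×24.3) = 0.00548 K/W
R_dense concrete = L/(kA) = 0.185/(1.25×24.3) = 0.006091 K/W
R_cellular glass = L/(kA) = 0.065/(0.0437×24.3) = 0.06121 K/W
R_float glass = L/(kA) = 0.165/(0.902×24.3) = 0.007528 K/W
R_outer film = 1/(h_o·A) = 1/(22.2×24.3) = 0.001854 K/W
R_total = 0.08216 K/W;  Q = ΔT/R_total = 35/0.08216 = 426 W
T_interface = T_inner − Q·ΣR(inner→interface) = 294 − 426×0.01157

T ≈ 289 K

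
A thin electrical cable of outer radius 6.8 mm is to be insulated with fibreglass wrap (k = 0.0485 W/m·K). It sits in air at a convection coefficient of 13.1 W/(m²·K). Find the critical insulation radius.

For a cylinder r_cr = k/h = 0.0485/13.1
r_cr = 3.7 mm; since the bare radius (6.8 mm) is above r_cr, any added insulation will reduce heat loss.

r_cr ≈ 3.7 mm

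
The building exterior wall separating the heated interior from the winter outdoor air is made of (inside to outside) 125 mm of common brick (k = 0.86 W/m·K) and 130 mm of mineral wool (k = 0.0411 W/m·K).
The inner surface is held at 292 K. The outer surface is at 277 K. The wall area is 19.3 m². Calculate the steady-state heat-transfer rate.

Treating each layer as a thermal resistance in series:
R_common brick = L/(kA) = 0.125/(0.86×19.3) = 0.007531 K/W
R_mineral wool = L/(kA) = 0.13/(0.0411×19.3) = 0.1639 K/W
R_total = 0.1714 K/W
Q = ΔT / R_total = 15 / 0.1714

Q ≈ 87.5 W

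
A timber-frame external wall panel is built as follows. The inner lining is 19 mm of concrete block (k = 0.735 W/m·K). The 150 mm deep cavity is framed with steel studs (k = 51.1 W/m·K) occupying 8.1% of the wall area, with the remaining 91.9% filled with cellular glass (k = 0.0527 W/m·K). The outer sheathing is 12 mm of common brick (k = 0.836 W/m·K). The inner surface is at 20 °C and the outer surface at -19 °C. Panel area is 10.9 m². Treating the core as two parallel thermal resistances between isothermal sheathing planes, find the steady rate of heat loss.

Q ≈ 5590 W

Sheathing layers in series; stud and cavity paths in parallel between them.
R_inner = 0.019/(0.735×10.9) = 0.002372 K/W
R_stud  = 0.15/(51.1×0.081×10.9) = 0.003325 K/W
R_cav   = 0.15/(0.0527×0.919×10.9) = 0.2841 K/W
1/R_core = 1/R_stud + 1/R_cav → R_core = 0.003286 K/W
R_outer = 0.012/(0.836×10.9) = 0.001317 K/W
R_total = 0.006975 K/W
Q = ΔT/R_total = 39/0.006975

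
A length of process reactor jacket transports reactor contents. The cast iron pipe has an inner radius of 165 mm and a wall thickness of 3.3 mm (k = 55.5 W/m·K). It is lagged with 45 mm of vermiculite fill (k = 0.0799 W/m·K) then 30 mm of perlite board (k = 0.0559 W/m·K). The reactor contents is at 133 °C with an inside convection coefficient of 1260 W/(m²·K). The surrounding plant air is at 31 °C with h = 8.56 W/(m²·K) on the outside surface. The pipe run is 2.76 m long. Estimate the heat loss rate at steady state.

Q ≈ 305 W

Treating each annulus and film as a series resistance:
R_inner film = 1/(h_i·2πr₁L) = 1/(1260×2π×0.165×2.76) = 2.774×10^-4 K/W
R_cast iron pipe wall = ln(168.3/165)/(2π×55.5×2.76) = 2.058×10^-5 K/W
R_vermiculite fill = ln(213.3/168.3)/(2π×0.0799×2.76) = 0.171 K/W
R_perlite board = ln(243.3/213.3)/(2π×0.0559×2.76) = 0.1358 K/W
R_outer film = 1/(h_o·2πr_oL) = 1/(8.56×2π×0.2433×2.76) = 0.02769 K/W
R_total = 0.3347 K/W
Q = ΔT/R_total = 102/0.3347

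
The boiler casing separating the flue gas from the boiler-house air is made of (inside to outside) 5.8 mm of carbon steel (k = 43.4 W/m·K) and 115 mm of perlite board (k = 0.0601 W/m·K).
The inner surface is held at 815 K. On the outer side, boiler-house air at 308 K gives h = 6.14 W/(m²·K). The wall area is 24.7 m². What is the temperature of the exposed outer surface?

Model the wall as resistances in series:
R_carbon steel = L/(kA) = 0.0058/(43.4×24.7) = 5.411×10^-6 K/W
R_perlite board = L/(kA) = 0.115/(0.0601×24.7) = 0.07747 K/W
R_outer film = 1/(h_o·A) = 1/(6.14×24.7) = 0.006594 K/W
R_total = 0.08407 K/W;  Q = ΔT/R_total = 507/0.08407 = 6031 W
T_interface = T_inner − Q·ΣR(inner→interface) = 815 − 6030×0.07747

T ≈ 348 K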